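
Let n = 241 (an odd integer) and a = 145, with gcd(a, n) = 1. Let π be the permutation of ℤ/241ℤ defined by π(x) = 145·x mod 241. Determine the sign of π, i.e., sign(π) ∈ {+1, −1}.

+1

Trace 151: π^k(151) = [151, 205, 82, 81, 177, 119, 144] for k=0..6.
Cycle type of π: 60×4 + 1; total 5 cycles.
sign(π) = (−1)^{n − #cycles} = (−1)^{241−5} = (−1)^236 = +1.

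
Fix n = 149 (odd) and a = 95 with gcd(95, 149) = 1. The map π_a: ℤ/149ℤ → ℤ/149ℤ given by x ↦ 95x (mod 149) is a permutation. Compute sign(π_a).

+1

Trace 17: π^k(17) = [17, 125, 104, 46, 49, 36, 142] for k=0..6.
Decompose π into cycles: lengths [37, 37, 37, 37, 1] (5 cycles, including the fixed point 0).
5 cycles on 149: each ℓ→(−1)^(ℓ−1), product (−1)^144 = +1.
(95|149)_J = +1 (Zolotarev's lemma cross-check).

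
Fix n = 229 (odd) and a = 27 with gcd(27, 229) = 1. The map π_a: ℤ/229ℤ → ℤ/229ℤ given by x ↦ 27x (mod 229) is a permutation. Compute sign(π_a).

+1

Orbit of 121 under x↦27x: [121, 61, 44, 43, 16, 203, 214]… (length divides ord_229(27)).
Decompose π into cycles: lengths [19, 19, 19, 19, 19, 19, 19, 19, 19, 19, 19, 19, 1] (13 cycles, including the fixed point 0).
229 − 13 = 216 transpositions; sign(π) = (−1)^216 = +1.
Check: (27/229) = +1 by Zolotarev.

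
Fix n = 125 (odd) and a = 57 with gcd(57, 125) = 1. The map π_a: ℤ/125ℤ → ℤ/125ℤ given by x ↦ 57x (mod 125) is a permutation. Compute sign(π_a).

Trace 1: π^k(1) = [1, 57, 124, 68] for k=0..3.
32 cycles of lengths [4, 4, 4, 4, 4, 4, 4, 4, 4, 4, 4, 4, 4, 4, 4, 4, 4, 4, 4, 4, 4, 4, 4, 4, 4, 4, 4, 4, 4, 4, 4, 1].
With 32 cycles on 125 points, sign = (−1)^{125−32} = -1.

-1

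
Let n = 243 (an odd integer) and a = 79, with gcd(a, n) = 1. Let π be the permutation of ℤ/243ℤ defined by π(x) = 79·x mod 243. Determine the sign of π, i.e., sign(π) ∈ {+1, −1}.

+1

Trace 115: π^k(115) = [115, 94, 136, 52, 220, 127, 70] for k=0..6.
Cycle type of π: 81×2 + 27×2 + 9×2 + 3×2 + 1×3; total 11 cycles.
243 − 11 = 232 transpositions; sign(π) = (−1)^232 = +1.
Check: (79/243) = +1 by Zolotarev.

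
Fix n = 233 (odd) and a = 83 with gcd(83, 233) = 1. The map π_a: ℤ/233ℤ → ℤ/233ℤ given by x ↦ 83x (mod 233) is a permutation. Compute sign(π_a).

-1

Orbit of 79 under x↦83x: [79, 33, 176, 162, 165, 181, 111]… (length divides ord_233(83)).
Cycle type of π: 232 + 1; total 2 cycles.
n − c = 233 − 2 = 231; sign = (−1)^231 = -1.
Via Zolotarev, sign(π_{83}) = (83|233) = -1.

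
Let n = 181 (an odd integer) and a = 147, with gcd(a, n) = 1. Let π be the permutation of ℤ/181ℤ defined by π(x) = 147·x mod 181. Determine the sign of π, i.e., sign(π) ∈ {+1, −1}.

+1

Start at x=62: 62 → 64 → 177 → 136 → 82 → 108 → 129 → … (one orbit).
3 cycles of lengths [90, 90, 1].
181 − 3 = 178 transpositions; sign(π) = (−1)^178 = +1.
The Jacobi symbol (147|181) = +1 (Zolotarev) agrees.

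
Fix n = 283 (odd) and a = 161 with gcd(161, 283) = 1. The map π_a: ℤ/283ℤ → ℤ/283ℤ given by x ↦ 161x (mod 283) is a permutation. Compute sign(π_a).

Start at x=168: 168 → 163 → 207 → 216 → 250 → 64 → 116 → … (one orbit).
Cycle type of π: 47×6 + 1; total 7 cycles.
n − c = 283 − 7 = 276; sign = (−1)^276 = +1.

+1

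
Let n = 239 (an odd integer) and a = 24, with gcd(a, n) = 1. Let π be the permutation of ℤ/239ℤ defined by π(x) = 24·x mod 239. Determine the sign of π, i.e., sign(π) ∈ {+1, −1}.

Start at x=24: 24 → 98 → 201 → 44 → 100 → 10 → 1 → 24 (one orbit).
The orbit structure of x ↦ 24x mod 239: 35 orbits of sizes [7, 7, 7, 7, 7, 7, 7, 7, 7, 7, 7, 7, 7, 7, 7, 7, 7, 7, 7, 7, 7, 7, 7, 7, 7, 7, 7, 7, 7, 7, 7, 7, 7, 7, 1].
sign(π) = (−1)^{n − #cycles} = (−1)^{239−35} = (−1)^204 = +1.

+1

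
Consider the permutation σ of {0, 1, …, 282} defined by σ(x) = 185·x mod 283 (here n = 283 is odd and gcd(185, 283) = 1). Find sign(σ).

Start at x=275: 275 → 218 → 144 → 38 → 238 → 165 → 244 → … (one orbit).
The orbit structure of x ↦ 185x mod 283: 3 orbits of sizes [141, 141, 1].
sign(π) = (−1)^{n − #cycles} = (−1)^{283−3} = (−1)^280 = +1.

+1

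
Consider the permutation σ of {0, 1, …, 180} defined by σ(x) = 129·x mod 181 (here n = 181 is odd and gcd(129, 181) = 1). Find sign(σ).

+1

Orbit of 81 under x↦129x: [81, 132, 14, 177, 27, 44, 65]… (length divides ord_181(129)).
π_129 has 5 disjoint cycles with lengths [45, 45, 45, 45, 1] on {0,…,180}.
5 cycles on 181: each ℓ→(−1)^(ℓ−1), product (−1)^176 = +1.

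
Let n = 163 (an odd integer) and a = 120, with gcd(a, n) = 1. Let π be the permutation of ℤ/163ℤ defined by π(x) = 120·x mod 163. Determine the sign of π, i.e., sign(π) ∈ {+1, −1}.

-1

Start at x=107: 107 → 126 → 124 → 47 → 98 → 24 → 109 → … (one orbit).
The orbit structure of x ↦ 120x mod 163: 2 orbits of sizes [162, 1].
2 cycles on 163: each ℓ→(−1)^(ℓ−1), product (−1)^161 = -1.
Via Zolotarev, sign(π_{120}) = (120|163) = -1.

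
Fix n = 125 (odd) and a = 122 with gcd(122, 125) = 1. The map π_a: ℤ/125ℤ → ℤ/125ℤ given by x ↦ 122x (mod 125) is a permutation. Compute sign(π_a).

Orbit of 58 under x↦122x: [58, 76, 22, 59, 73, 31, 32]… (length divides ord_125(122)).
The orbit structure of x ↦ 122x mod 125: 4 orbits of sizes [100, 20, 4, 1].
n − c = 125 − 4 = 121; sign = (−1)^121 = -1.
Zolotarev: (122|125) = -1, matching the cycle-count sign.

-1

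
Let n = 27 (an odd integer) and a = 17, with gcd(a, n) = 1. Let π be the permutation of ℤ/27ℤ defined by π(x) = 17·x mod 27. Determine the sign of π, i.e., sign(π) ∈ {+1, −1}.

Start at x=8: 8 → 1 → 17 → 19 → 26 → 10 → 8 (one orbit).
Cycle type of π: 6×3 + 2×4 + 1; total 8 cycles.
With 8 cycles on 27 points, sign = (−1)^{27−8} = -1.

-1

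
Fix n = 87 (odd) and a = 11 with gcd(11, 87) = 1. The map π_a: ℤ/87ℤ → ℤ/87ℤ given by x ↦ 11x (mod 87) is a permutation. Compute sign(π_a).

Start at x=25: 25 → 14 → 67 → 41 → 16 → 2 → 22 → … (one orbit).
Cycle type of π: 28×3 + 2 + 1; total 5 cycles.
With 5 cycles on 87 points, sign = (−1)^{87−5} = +1.
Check: (11/87) = +1 by Zolotarev.

+1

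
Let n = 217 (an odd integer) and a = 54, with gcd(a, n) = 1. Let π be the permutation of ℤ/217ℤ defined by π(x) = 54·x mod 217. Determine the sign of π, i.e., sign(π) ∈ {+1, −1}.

+1

Trace 8: π^k(8) = [8, 215, 109, 27, 156, 178, 64] for k=0..6.
Cycle lengths of π_54 on ℤ/217ℤ: [30, 30, 30, 30, 30, 30, 10, 10, 10, 6, 1]; 11 cycles in total.
With 11 cycles on 217 points, sign = (−1)^{217−11} = +1.
Zolotarev: (54|217) = +1, matching the cycle-count sign.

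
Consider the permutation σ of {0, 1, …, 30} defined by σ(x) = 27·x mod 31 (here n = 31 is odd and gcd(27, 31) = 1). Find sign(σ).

-1

Orbit of 29 under x↦27x: [29, 8, 30, 4, 15, 2, 23]… (length divides ord_31(27)).
The orbit structure of x ↦ 27x mod 31: 4 orbits of sizes [10, 10, 10, 1].
Σ(ℓ_i−1) = 31−4 = 27; sign = (−1)^27 = -1.
Via Zolotarev, sign(π_{27}) = (27|31) = -1.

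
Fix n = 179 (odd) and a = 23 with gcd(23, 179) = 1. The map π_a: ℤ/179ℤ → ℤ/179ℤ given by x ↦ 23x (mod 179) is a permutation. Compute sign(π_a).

Trace 136: π^k(136) = [136, 85, 165, 36, 112, 70, 178] for k=0..6.
Cycle type of π: 178 + 1; total 2 cycles.
With 2 cycles on 179 points, sign = (−1)^{179−2} = -1.

-1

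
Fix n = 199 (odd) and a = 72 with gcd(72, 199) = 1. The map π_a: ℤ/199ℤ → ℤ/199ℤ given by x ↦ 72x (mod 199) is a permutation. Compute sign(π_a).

+1

Trace 16: π^k(16) = [16, 157, 160, 177, 8, 178, 80] for k=0..6.
3 cycles of lengths [99, 99, 1].
sign(π) = (−1)^{n − #cycles} = (−1)^{199−3} = (−1)^196 = +1.
Zolotarev: (72|199) = +1, matching the cycle-count sign.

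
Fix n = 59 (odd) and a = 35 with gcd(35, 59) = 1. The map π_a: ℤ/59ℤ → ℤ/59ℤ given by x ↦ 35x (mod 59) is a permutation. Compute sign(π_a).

+1

Start at x=36: 36 → 21 → 27 → 1 → 35 → 45 → 41 → … (one orbit).
Cycle type of π: 29×2 + 1; total 3 cycles.
With 3 cycles on 59 points, sign = (−1)^{59−3} = +1.
Check: (35/59) = +1 by Zolotarev.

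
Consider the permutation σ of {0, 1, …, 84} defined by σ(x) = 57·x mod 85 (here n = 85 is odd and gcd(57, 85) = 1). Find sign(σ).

+1

Trace 62: π^k(62) = [62, 49, 73, 81, 27, 9, 3] for k=0..6.
Cycle lengths of π_57 on ℤ/85ℤ: [16, 16, 16, 16, 16, 4, 1]; 7 cycles in total.
7 cycles on 85: each ℓ→(−1)^(ℓ−1), product (−1)^78 = +1.
Zolotarev: (57|85) = +1, matching the cycle-count sign.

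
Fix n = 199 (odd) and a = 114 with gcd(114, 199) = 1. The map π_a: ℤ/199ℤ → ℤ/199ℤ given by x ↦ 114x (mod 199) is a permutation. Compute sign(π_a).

Start at x=188: 188 → 139 → 125 → 121 → 63 → 18 → 62 → … (one orbit).
Cycle type of π: 11×18 + 1; total 19 cycles.
n − c = 199 − 19 = 180; sign = (−1)^180 = +1.
Check: (114/199) = +1 by Zolotarev.

+1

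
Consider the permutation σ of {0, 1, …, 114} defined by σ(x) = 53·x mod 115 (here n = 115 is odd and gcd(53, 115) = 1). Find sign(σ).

+1

Start at x=42: 42 → 41 → 103 → 54 → 102 → 1 → 53 → … (one orbit).
The orbit structure of x ↦ 53x mod 115: 5 orbits of sizes [44, 44, 22, 4, 1].
sign(π) = (−1)^{n − #cycles} = (−1)^{115−5} = (−1)^110 = +1.
(53|115)_J = +1 (Zolotarev's lemma cross-check).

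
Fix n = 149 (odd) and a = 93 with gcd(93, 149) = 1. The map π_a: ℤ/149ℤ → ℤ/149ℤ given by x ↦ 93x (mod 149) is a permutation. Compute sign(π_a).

Start at x=133: 133 → 2 → 37 → 14 → 110 → 98 → 25 → … (one orbit).
Cycle lengths of π_93 on ℤ/149ℤ: [148, 1]; 2 cycles in total.
n − c = 149 − 2 = 147; sign = (−1)^147 = -1.

-1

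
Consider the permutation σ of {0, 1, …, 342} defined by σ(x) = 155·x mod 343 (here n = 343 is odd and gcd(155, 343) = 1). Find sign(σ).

+1

Trace 309: π^k(309) = [309, 218, 176, 183, 239, 1, 155] for k=0..6.
The orbit structure of x ↦ 155x mod 343: 19 orbits of sizes [49, 49, 49, 49, 49, 49, 7, 7, 7, 7, 7, 7, 1, 1, 1, 1, 1, 1, 1].
With 19 cycles on 343 points, sign = (−1)^{343−19} = +1.
Zolotarev: (155|343) = +1, matching the cycle-count sign.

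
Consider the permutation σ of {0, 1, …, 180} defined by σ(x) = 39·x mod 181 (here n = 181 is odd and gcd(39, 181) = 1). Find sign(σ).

+1

Orbit of 65 under x↦39x: [65, 1, 39, 73, 132, 80, 43]… (length divides ord_181(39)).
21 cycles of lengths [9, 9, 9, 9, 9, 9, 9, 9, 9, 9, 9, 9, 9, 9, 9, 9, 9, 9, 9, 9, 1].
181 − 21 = 160 transpositions; sign(π) = (−1)^160 = +1.
The Jacobi symbol (39|181) = +1 (Zolotarev) agrees.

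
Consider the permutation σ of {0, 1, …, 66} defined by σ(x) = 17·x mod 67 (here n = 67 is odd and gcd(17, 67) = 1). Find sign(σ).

Orbit of 59 under x↦17x: [59, 65, 33, 25, 23, 56, 14]… (length divides ord_67(17)).
Cycle lengths of π_17 on ℤ/67ℤ: [33, 33, 1]; 3 cycles in total.
With 3 cycles on 67 points, sign = (−1)^{67−3} = +1.

+1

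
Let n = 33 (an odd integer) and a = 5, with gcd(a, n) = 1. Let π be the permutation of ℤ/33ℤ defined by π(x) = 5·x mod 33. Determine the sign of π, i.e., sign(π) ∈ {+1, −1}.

Start at x=25: 25 → 26 → 31 → 23 → 16 → 14 → 4 → … (one orbit).
6 cycles of lengths [10, 10, 5, 5, 2, 1].
33 − 6 = 27 transpositions; sign(π) = (−1)^27 = -1.
The Jacobi symbol (5|33) = -1 (Zolotarev) agrees.

-1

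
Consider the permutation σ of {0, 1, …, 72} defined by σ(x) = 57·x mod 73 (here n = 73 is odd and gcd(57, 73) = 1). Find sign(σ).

+1

Start at x=37: 37 → 65 → 55 → 69 → 64 → 71 → 32 → … (one orbit).
Cycle lengths of π_57 on ℤ/73ℤ: [18, 18, 18, 18, 1]; 5 cycles in total.
n − c = 73 − 5 = 68; sign = (−1)^68 = +1.
Check: (57/73) = +1 by Zolotarev.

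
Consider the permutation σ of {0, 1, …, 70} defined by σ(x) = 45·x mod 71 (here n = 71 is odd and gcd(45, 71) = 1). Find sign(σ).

+1

Start at x=45: 45 → 37 → 32 → 20 → 48 → 30 → 1 → 45 (one orbit).
π_45 has 11 disjoint cycles with lengths [7, 7, 7, 7, 7, 7, 7, 7, 7, 7, 1] on {0,…,70}.
11 cycles on 71: each ℓ→(−1)^(ℓ−1), product (−1)^60 = +1.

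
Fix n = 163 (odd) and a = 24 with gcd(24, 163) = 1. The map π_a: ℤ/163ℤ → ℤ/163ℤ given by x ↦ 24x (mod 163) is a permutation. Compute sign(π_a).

Orbit of 134 under x↦24x: [134, 119, 85, 84, 60, 136, 4]… (length divides ord_163(24)).
The orbit structure of x ↦ 24x mod 163: 3 orbits of sizes [81, 81, 1].
sign(π) = (−1)^{n − #cycles} = (−1)^{163−3} = (−1)^160 = +1.

+1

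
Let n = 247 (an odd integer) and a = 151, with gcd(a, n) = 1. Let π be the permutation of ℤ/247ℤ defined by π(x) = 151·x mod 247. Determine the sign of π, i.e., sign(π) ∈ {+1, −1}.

+1

Trace 151: π^k(151) = [151, 77, 18, 1] for k=0..3.
Decompose π into cycles: lengths [4, 4, 4, 4, 4, 4, 4, 4, 4, 4, 4, 4, 4, 4, 4, 4, 4, 4, 4, 4, 4, 4, 4, 4, 4, 4, 4, 4, 4, 4, 4, 4, 4, 4, 4, 4, 4, 4, 4, 4, 4, 4, 4, 4, 4, 4, 4, 4, 4, 4, 4, 4, 4, 4, 4, 4, 4, 2, 2, 2, 2, 2, 2, 2, 2, 2, 1] (67 cycles, including the fixed point 0).
With 67 cycles on 247 points, sign = (−1)^{247−67} = +1.
Zolotarev: (151|247) = +1, matching the cycle-count sign.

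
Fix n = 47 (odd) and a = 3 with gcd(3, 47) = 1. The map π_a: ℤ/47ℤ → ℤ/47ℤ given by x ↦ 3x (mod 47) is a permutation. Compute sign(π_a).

Orbit of 1 under x↦3x: [1, 3, 9, 27, 34, 8, 24]… (length divides ord_47(3)).
Cycle lengths of π_3 on ℤ/47ℤ: [23, 23, 1]; 3 cycles in total.
47 − 3 = 44 transpositions; sign(π) = (−1)^44 = +1.

+1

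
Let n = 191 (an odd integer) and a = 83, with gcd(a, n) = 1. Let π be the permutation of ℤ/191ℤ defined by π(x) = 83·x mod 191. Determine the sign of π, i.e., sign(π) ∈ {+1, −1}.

Trace 165: π^k(165) = [165, 134, 44, 23, 190, 108, 178] for k=0..6.
Cycle lengths of π_83 on ℤ/191ℤ: [190, 1]; 2 cycles in total.
n − c = 191 − 2 = 189; sign = (−1)^189 = -1.
Check: (83/191) = -1 by Zolotarev.

-1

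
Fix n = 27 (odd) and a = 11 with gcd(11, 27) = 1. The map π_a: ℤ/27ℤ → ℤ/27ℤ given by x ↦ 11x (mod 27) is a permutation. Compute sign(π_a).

Orbit of 14 under x↦11x: [14, 19, 20, 4, 17, 25, 5]… (length divides ord_27(11)).
π_11 has 4 disjoint cycles with lengths [18, 6, 2, 1] on {0,…,26}.
sign(π) = (−1)^{n − #cycles} = (−1)^{27−4} = (−1)^23 = -1.
(11|27)_J = -1 (Zolotarev's lemma cross-check).

-1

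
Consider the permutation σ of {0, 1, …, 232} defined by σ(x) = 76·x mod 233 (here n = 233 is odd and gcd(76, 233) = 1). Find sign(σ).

+1

Orbit of 117 under x↦76x: [117, 38, 92, 2, 152, 135, 8]… (length divides ord_233(76)).
The orbit structure of x ↦ 76x mod 233: 9 orbits of sizes [29, 29, 29, 29, 29, 29, 29, 29, 1].
233 − 9 = 224 transpositions; sign(π) = (−1)^224 = +1.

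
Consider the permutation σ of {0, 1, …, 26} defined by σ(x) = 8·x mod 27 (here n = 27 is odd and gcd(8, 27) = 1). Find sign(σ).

-1

Trace 17: π^k(17) = [17, 1, 8, 10, 26, 19] for k=0..5.
The orbit structure of x ↦ 8x mod 27: 8 orbits of sizes [6, 6, 6, 2, 2, 2, 2, 1].
27 − 8 = 19 transpositions; sign(π) = (−1)^19 = -1.
(8|27)_J = -1 (Zolotarev's lemma cross-check).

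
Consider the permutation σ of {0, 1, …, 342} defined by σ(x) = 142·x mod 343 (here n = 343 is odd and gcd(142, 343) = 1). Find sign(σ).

+1

Trace 155: π^k(155) = [155, 58, 4, 225, 51, 39, 50] for k=0..6.
π_142 has 7 disjoint cycles with lengths [147, 147, 21, 21, 3, 3, 1] on {0,…,342}.
n − c = 343 − 7 = 336; sign = (−1)^336 = +1.
Via Zolotarev, sign(π_{142}) = (142|343) = +1.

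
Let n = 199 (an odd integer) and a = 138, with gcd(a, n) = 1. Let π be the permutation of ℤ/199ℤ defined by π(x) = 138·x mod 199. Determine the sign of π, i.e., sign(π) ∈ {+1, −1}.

-1

Start at x=114: 114 → 11 → 125 → 136 → 62 → 198 → 61 → … (one orbit).
Cycle lengths of π_138 on ℤ/199ℤ: [22, 22, 22, 22, 22, 22, 22, 22, 22, 1]; 10 cycles in total.
sign(π) = (−1)^{n − #cycles} = (−1)^{199−10} = (−1)^189 = -1.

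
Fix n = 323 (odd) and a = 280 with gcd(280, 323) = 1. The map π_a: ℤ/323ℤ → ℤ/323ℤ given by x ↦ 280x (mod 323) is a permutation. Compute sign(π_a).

Orbit of 290 under x↦280x: [290, 127, 30, 2, 237, 145, 225]… (length divides ord_323(280)).
π_280 has 8 disjoint cycles with lengths [72, 72, 72, 72, 18, 8, 8, 1] on {0,…,322}.
Σ(ℓ_i−1) = 323−8 = 315; sign = (−1)^315 = -1.
Via Zolotarev, sign(π_{280}) = (280|323) = -1.

-1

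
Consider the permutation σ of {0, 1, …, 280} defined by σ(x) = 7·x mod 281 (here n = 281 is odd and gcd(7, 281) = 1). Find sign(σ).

Orbit of 53 under x↦7x: [53, 90, 68, 195, 241, 1, 7]… (length divides ord_281(7)).
Decompose π into cycles: lengths [20, 20, 20, 20, 20, 20, 20, 20, 20, 20, 20, 20, 20, 20, 1] (15 cycles, including the fixed point 0).
15 cycles on 281: each ℓ→(−1)^(ℓ−1), product (−1)^266 = +1.
Zolotarev: (7|281) = +1, matching the cycle-count sign.

+1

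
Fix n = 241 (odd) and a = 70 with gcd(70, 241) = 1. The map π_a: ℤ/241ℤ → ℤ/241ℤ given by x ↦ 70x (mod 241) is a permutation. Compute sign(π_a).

-1

Start at x=15: 15 → 86 → 236 → 132 → 82 → 197 → 53 → … (one orbit).
The orbit structure of x ↦ 70x mod 241: 2 orbits of sizes [240, 1].
2 cycles on 241: each ℓ→(−1)^(ℓ−1), product (−1)^239 = -1.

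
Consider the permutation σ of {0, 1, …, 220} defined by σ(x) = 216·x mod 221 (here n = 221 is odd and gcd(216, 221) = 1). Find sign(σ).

Start at x=73: 73 → 77 → 57 → 157 → 99 → 168 → 44 → … (one orbit).
Cycle lengths of π_216 on ℤ/221ℤ: [16, 16, 16, 16, 16, 16, 16, 16, 16, 16, 16, 16, 16, 4, 4, 4, 1]; 17 cycles in total.
221 − 17 = 204 transpositions; sign(π) = (−1)^204 = +1.
The Jacobi symbol (216|221) = +1 (Zolotarev) agrees.

+1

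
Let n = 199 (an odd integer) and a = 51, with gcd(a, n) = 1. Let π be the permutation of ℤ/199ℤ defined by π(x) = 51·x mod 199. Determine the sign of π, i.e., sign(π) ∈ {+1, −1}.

+1

Trace 100: π^k(100) = [100, 125, 7, 158, 98, 23, 178] for k=0..6.
Decompose π into cycles: lengths [99, 99, 1] (3 cycles, including the fixed point 0).
3 cycles on 199: each ℓ→(−1)^(ℓ−1), product (−1)^196 = +1.
(51|199)_J = +1 (Zolotarev's lemma cross-check).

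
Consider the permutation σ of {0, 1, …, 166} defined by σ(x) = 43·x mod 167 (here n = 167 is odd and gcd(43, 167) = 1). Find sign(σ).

-1

Orbit of 18 under x↦43x: [18, 106, 49, 103, 87, 67, 42]… (length divides ord_167(43)).
π_43 has 2 disjoint cycles with lengths [166, 1] on {0,…,166}.
With 2 cycles on 167 points, sign = (−1)^{167−2} = -1.
Zolotarev: (43|167) = -1, matching the cycle-count sign.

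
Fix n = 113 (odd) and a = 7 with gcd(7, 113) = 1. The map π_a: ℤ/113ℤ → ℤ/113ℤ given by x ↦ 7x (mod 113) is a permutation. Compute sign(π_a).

Orbit of 28 under x↦7x: [28, 83, 16, 112, 106, 64, 109]… (length divides ord_113(7)).
Cycle lengths of π_7 on ℤ/113ℤ: [14, 14, 14, 14, 14, 14, 14, 14, 1]; 9 cycles in total.
sign(π) = (−1)^{n − #cycles} = (−1)^{113−9} = (−1)^104 = +1.
The Jacobi symbol (7|113) = +1 (Zolotarev) agrees.

+1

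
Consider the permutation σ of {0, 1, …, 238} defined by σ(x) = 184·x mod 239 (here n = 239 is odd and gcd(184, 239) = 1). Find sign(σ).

-1

Orbit of 168 under x↦184x: [168, 81, 86, 50, 118, 202, 123]… (length divides ord_239(184)).
Decompose π into cycles: lengths [238, 1] (2 cycles, including the fixed point 0).
Σ(ℓ_i−1) = 239−2 = 237; sign = (−1)^237 = -1.
The Jacobi symbol (184|239) = -1 (Zolotarev) agrees.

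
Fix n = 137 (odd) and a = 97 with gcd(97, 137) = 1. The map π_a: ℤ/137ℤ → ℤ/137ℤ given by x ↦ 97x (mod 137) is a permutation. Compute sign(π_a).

-1

Trace 15: π^k(15) = [15, 85, 25, 96, 133, 23, 39] for k=0..6.
Cycle type of π: 136 + 1; total 2 cycles.
With 2 cycles on 137 points, sign = (−1)^{137−2} = -1.
Check: (97/137) = -1 by Zolotarev.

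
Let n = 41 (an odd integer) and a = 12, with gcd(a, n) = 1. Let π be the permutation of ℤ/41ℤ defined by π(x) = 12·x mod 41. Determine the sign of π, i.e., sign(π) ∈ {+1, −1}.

Trace 14: π^k(14) = [14, 4, 7, 2, 24, 1, 12] for k=0..6.
Cycle type of π: 40 + 1; total 2 cycles.
sign(π) = (−1)^{n − #cycles} = (−1)^{41−2} = (−1)^39 = -1.

-1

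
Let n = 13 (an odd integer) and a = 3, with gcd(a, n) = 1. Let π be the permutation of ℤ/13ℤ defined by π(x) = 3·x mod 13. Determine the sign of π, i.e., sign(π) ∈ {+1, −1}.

Orbit of 3 under x↦3x: [3, 9, 1]… (length divides ord_13(3)).
π_3 has 5 disjoint cycles with lengths [3, 3, 3, 3, 1] on {0,…,12}.
Σ(ℓ_i−1) = 13−5 = 8; sign = (−1)^8 = +1.
(3|13)_J = +1 (Zolotarev's lemma cross-check).

+1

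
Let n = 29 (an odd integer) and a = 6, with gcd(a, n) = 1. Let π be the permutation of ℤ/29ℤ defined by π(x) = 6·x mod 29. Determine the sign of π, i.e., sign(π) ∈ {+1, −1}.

+1

Orbit of 6 under x↦6x: [6, 7, 13, 20, 4, 24, 28]… (length divides ord_29(6)).
π_6 has 3 disjoint cycles with lengths [14, 14, 1] on {0,…,28}.
sign(π) = (−1)^{n − #cycles} = (−1)^{29−3} = (−1)^26 = +1.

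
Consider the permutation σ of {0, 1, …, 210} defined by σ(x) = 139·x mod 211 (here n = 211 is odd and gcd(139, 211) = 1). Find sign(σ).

Trace 121: π^k(121) = [121, 150, 172, 65, 173, 204, 82] for k=0..6.
Cycle lengths of π_139 on ℤ/211ℤ: [105, 105, 1]; 3 cycles in total.
With 3 cycles on 211 points, sign = (−1)^{211−3} = +1.
The Jacobi symbol (139|211) = +1 (Zolotarev) agrees.

+1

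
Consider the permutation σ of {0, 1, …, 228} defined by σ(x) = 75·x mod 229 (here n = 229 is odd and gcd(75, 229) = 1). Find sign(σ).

Start at x=184: 184 → 60 → 149 → 183 → 214 → 20 → 126 → … (one orbit).
Decompose π into cycles: lengths [57, 57, 57, 57, 1] (5 cycles, including the fixed point 0).
With 5 cycles on 229 points, sign = (−1)^{229−5} = +1.
Zolotarev: (75|229) = +1, matching the cycle-count sign.

+1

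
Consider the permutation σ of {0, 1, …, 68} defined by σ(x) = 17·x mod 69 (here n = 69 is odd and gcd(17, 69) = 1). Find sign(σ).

+1

Orbit of 44 under x↦17x: [44, 58, 20, 64, 53, 4, 68]… (length divides ord_69(17)).
The orbit structure of x ↦ 17x mod 69: 5 orbits of sizes [22, 22, 22, 2, 1].
69 − 5 = 64 transpositions; sign(π) = (−1)^64 = +1.
Via Zolotarev, sign(π_{17}) = (17|69) = +1.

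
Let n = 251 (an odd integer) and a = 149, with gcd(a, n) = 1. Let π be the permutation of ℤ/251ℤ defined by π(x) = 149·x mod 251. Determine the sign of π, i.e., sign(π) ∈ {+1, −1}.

+1

Trace 219: π^k(219) = [219, 1, 149, 113, 20] for k=0..4.
Decompose π into cycles: lengths [5, 5, 5, 5, 5, 5, 5, 5, 5, 5, 5, 5, 5, 5, 5, 5, 5, 5, 5, 5, 5, 5, 5, 5, 5, 5, 5, 5, 5, 5, 5, 5, 5, 5, 5, 5, 5, 5, 5, 5, 5, 5, 5, 5, 5, 5, 5, 5, 5, 5, 1] (51 cycles, including the fixed point 0).
51 cycles on 251: each ℓ→(−1)^(ℓ−1), product (−1)^200 = +1.
Via Zolotarev, sign(π_{149}) = (149|251) = +1.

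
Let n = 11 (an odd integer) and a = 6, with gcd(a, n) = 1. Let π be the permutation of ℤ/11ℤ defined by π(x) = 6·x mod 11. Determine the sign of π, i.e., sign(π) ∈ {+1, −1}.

-1

Start at x=4: 4 → 2 → 1 → 6 → 3 → 7 → 9 → … (one orbit).
Decompose π into cycles: lengths [10, 1] (2 cycles, including the fixed point 0).
n − c = 11 − 2 = 9; sign = (−1)^9 = -1.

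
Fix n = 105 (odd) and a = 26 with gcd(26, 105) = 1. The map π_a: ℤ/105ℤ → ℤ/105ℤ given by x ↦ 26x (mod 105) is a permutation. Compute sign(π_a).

+1

Orbit of 1 under x↦26x: [1, 26, 46, 41, 16, 101]… (length divides ord_105(26)).
π_26 has 25 disjoint cycles with lengths [6, 6, 6, 6, 6, 6, 6, 6, 6, 6, 6, 6, 6, 6, 6, 2, 2, 2, 2, 2, 1, 1, 1, 1, 1] on {0,…,104}.
Σ(ℓ_i−1) = 105−25 = 80; sign = (−1)^80 = +1.
The Jacobi symbol (26|105) = +1 (Zolotarev) agrees.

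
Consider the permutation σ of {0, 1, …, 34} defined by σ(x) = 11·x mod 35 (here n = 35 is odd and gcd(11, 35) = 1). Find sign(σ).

+1

Orbit of 1 under x↦11x: [1, 11, 16]… (length divides ord_35(11)).
π_11 has 15 disjoint cycles with lengths [3, 3, 3, 3, 3, 3, 3, 3, 3, 3, 1, 1, 1, 1, 1] on {0,…,34}.
With 15 cycles on 35 points, sign = (−1)^{35−15} = +1.
The Jacobi symbol (11|35) = +1 (Zolotarev) agrees.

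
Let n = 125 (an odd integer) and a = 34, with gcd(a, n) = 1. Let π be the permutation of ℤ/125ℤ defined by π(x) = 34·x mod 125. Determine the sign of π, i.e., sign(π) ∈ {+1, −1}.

+1

Orbit of 54 under x↦34x: [54, 86, 49, 41, 19, 21, 89]… (length divides ord_125(34)).
Cycle type of π: 50×2 + 10×2 + 2×2 + 1; total 7 cycles.
n − c = 125 − 7 = 118; sign = (−1)^118 = +1.
(34|125)_J = +1 (Zolotarev's lemma cross-check).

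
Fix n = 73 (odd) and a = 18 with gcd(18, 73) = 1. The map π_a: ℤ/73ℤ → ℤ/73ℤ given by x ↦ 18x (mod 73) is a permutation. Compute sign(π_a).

+1

Start at x=4: 4 → 72 → 55 → 41 → 8 → 71 → 37 → … (one orbit).
The orbit structure of x ↦ 18x mod 73: 5 orbits of sizes [18, 18, 18, 18, 1].
5 cycles on 73: each ℓ→(−1)^(ℓ−1), product (−1)^68 = +1.
(18|73)_J = +1 (Zolotarev's lemma cross-check).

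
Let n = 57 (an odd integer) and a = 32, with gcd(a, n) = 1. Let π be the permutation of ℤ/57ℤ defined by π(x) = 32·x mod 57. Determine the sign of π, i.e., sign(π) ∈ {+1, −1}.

+1

Start at x=8: 8 → 28 → 41 → 1 → 32 → 55 → 50 → … (one orbit).
Cycle type of π: 18×3 + 2 + 1; total 5 cycles.
57 − 5 = 52 transpositions; sign(π) = (−1)^52 = +1.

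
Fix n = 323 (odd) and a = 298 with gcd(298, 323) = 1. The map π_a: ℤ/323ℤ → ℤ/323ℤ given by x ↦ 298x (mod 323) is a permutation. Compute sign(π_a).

-1

Start at x=179: 179 → 47 → 117 → 305 → 127 → 55 → 240 → … (one orbit).
π_298 has 8 disjoint cycles with lengths [72, 72, 72, 72, 18, 8, 8, 1] on {0,…,322}.
323 − 8 = 315 transpositions; sign(π) = (−1)^315 = -1.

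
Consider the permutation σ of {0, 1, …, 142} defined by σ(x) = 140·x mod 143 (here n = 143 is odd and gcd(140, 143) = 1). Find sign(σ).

Start at x=142: 142 → 3 → 134 → 27 → 62 → 100 → 129 → … (one orbit).
π_140 has 8 disjoint cycles with lengths [30, 30, 30, 30, 10, 6, 6, 1] on {0,…,142}.
Σ(ℓ_i−1) = 143−8 = 135; sign = (−1)^135 = -1.

-1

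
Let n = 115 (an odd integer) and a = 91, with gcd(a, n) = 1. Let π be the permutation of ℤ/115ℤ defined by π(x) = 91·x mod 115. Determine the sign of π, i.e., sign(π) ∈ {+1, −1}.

-1

Orbit of 1 under x↦91x: [1, 91]… (length divides ord_115(91)).
Cycle lengths of π_91 on ℤ/115ℤ: [2, 2, 2, 2, 2, 2, 2, 2, 2, 2, 2, 2, 2, 2, 2, 2, 2, 2, 2, 2, 2, 2, 2, 2, 2, 2, 2, 2, 2, 2, 2, 2, 2, 2, 2, 2, 2, 2, 2, 2, 2, 2, 2, 2, 2, 2, 2, 2, 2, 2, 2, 2, 2, 2, 2, 1, 1, 1, 1, 1]; 60 cycles in total.
n − c = 115 − 60 = 55; sign = (−1)^55 = -1.
(91|115)_J = -1 (Zolotarev's lemma cross-check).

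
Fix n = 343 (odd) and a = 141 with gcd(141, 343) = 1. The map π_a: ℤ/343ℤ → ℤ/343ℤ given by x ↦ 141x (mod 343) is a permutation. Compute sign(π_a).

Trace 78: π^k(78) = [78, 22, 15, 57, 148, 288, 134] for k=0..6.
Decompose π into cycles: lengths [49, 49, 49, 49, 49, 49, 7, 7, 7, 7, 7, 7, 1, 1, 1, 1, 1, 1, 1] (19 cycles, including the fixed point 0).
343 − 19 = 324 transpositions; sign(π) = (−1)^324 = +1.
The Jacobi symbol (141|343) = +1 (Zolotarev) agrees.

+1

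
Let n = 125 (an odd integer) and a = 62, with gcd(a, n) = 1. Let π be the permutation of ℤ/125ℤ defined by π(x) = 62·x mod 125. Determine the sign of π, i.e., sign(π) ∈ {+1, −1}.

Trace 96: π^k(96) = [96, 77, 24, 113, 6, 122, 64] for k=0..6.
Cycle type of π: 100 + 20 + 4 + 1; total 4 cycles.
sign(π) = (−1)^{n − #cycles} = (−1)^{125−4} = (−1)^121 = -1.
Check: (62/125) = -1 by Zolotarev.

-1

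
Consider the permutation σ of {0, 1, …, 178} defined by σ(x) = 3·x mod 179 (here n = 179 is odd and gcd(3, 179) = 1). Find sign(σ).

+1

Start at x=56: 56 → 168 → 146 → 80 → 61 → 4 → 12 → … (one orbit).
Cycle lengths of π_3 on ℤ/179ℤ: [89, 89, 1]; 3 cycles in total.
Σ(ℓ_i−1) = 179−3 = 176; sign = (−1)^176 = +1.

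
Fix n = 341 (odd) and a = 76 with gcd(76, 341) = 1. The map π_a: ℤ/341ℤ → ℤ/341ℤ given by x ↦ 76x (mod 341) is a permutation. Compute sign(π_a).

-1

Start at x=78: 78 → 131 → 67 → 318 → 298 → 142 → 221 → … (one orbit).
Decompose π into cycles: lengths [30, 30, 30, 30, 30, 30, 30, 30, 30, 30, 15, 15, 2, 2, 2, 2, 2, 1] (18 cycles, including the fixed point 0).
18 cycles on 341: each ℓ→(−1)^(ℓ−1), product (−1)^323 = -1.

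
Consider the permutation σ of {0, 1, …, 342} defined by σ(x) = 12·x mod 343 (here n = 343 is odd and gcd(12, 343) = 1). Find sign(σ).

Orbit of 3 under x↦12x: [3, 36, 89, 39, 125, 128, 164]… (length divides ord_343(12)).
Cycle lengths of π_12 on ℤ/343ℤ: [294, 42, 6, 1]; 4 cycles in total.
sign(π) = (−1)^{n − #cycles} = (−1)^{343−4} = (−1)^339 = -1.
Zolotarev: (12|343) = -1, matching the cycle-count sign.

-1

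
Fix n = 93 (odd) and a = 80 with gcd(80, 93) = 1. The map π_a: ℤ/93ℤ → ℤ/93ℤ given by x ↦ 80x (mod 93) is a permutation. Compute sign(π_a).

-1

Start at x=1: 1 → 80 → 76 → 35 → 10 → 56 → 16 → … (one orbit).
Cycle type of π: 30×2 + 15×2 + 2 + 1; total 6 cycles.
sign(π) = (−1)^{n − #cycles} = (−1)^{93−6} = (−1)^87 = -1.
The Jacobi symbol (80|93) = -1 (Zolotarev) agrees.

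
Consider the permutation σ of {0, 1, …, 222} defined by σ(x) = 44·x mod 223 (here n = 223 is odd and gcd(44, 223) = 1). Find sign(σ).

Trace 84: π^k(84) = [84, 128, 57, 55, 190, 109, 113] for k=0..6.
π_44 has 2 disjoint cycles with lengths [222, 1] on {0,…,222}.
2 cycles on 223: each ℓ→(−1)^(ℓ−1), product (−1)^221 = -1.

-1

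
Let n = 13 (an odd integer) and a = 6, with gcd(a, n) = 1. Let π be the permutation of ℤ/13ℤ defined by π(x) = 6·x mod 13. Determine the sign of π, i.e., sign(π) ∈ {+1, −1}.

-1

Trace 11: π^k(11) = [11, 1, 6, 10, 8, 9, 2] for k=0..6.
Decompose π into cycles: lengths [12, 1] (2 cycles, including the fixed point 0).
With 2 cycles on 13 points, sign = (−1)^{13−2} = -1.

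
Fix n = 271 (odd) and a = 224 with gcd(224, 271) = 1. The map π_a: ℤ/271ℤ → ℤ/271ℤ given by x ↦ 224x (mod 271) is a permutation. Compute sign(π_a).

Orbit of 258 under x↦224x: [258, 69, 9, 119, 98, 1, 224]… (length divides ord_271(224)).
The orbit structure of x ↦ 224x mod 271: 7 orbits of sizes [45, 45, 45, 45, 45, 45, 1].
With 7 cycles on 271 points, sign = (−1)^{271−7} = +1.

+1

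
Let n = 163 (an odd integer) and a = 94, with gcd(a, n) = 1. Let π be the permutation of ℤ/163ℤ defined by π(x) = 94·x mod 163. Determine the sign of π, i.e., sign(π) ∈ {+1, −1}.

-1

Start at x=121: 121 → 127 → 39 → 80 → 22 → 112 → 96 → … (one orbit).
2 cycles of lengths [162, 1].
n − c = 163 − 2 = 161; sign = (−1)^161 = -1.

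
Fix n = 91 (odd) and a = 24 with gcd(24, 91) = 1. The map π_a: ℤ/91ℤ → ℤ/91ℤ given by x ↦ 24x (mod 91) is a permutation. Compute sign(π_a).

+1

Start at x=80: 80 → 9 → 34 → 88 → 19 → 1 → 24 → … (one orbit).
9 cycles of lengths [12, 12, 12, 12, 12, 12, 12, 6, 1].
Σ(ℓ_i−1) = 91−9 = 82; sign = (−1)^82 = +1.
(24|91)_J = +1 (Zolotarev's lemma cross-check).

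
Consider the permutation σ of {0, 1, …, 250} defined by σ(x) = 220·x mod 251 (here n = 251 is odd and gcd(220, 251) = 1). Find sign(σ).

Start at x=23: 23 → 40 → 15 → 37 → 108 → 166 → 125 → … (one orbit).
2 cycles of lengths [250, 1].
n − c = 251 − 2 = 249; sign = (−1)^249 = -1.

-1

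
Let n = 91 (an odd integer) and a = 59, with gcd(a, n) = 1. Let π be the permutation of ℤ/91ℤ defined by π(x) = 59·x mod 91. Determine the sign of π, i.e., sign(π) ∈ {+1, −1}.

Trace 59: π^k(59) = [59, 23, 83, 74, 89, 64, 45] for k=0..6.
π_59 has 9 disjoint cycles with lengths [12, 12, 12, 12, 12, 12, 12, 6, 1] on {0,…,90}.
Σ(ℓ_i−1) = 91−9 = 82; sign = (−1)^82 = +1.
The Jacobi symbol (59|91) = +1 (Zolotarev) agrees.

+1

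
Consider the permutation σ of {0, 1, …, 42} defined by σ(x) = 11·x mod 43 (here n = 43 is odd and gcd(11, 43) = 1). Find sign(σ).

Trace 11: π^k(11) = [11, 35, 41, 21, 16, 4, 1] for k=0..6.
Decompose π into cycles: lengths [7, 7, 7, 7, 7, 7, 1] (7 cycles, including the fixed point 0).
With 7 cycles on 43 points, sign = (−1)^{43−7} = +1.
(11|43)_J = +1 (Zolotarev's lemma cross-check).

+1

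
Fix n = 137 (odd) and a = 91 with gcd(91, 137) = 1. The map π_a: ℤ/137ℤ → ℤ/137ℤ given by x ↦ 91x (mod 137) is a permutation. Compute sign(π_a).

Orbit of 41 under x↦91x: [41, 32, 35, 34, 80, 19, 85]… (length divides ord_137(91)).
Cycle type of π: 136 + 1; total 2 cycles.
n − c = 137 − 2 = 135; sign = (−1)^135 = -1.
Zolotarev: (91|137) = -1, matching the cycle-count sign.

-1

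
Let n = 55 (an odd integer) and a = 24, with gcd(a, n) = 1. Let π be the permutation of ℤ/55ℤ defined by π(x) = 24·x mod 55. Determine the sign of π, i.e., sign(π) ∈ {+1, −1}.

-1

Start at x=29: 29 → 36 → 39 → 1 → 24 → 26 → 19 → … (one orbit).
Decompose π into cycles: lengths [10, 10, 10, 10, 10, 2, 2, 1] (8 cycles, including the fixed point 0).
With 8 cycles on 55 points, sign = (−1)^{55−8} = -1.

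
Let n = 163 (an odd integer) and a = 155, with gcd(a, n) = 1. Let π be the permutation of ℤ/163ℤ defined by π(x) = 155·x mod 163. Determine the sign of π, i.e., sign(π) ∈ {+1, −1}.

+1

Orbit of 1 under x↦155x: [1, 155, 64, 140, 21, 158, 40]… (length divides ord_163(155)).
The orbit structure of x ↦ 155x mod 163: 7 orbits of sizes [27, 27, 27, 27, 27, 27, 1].
7 cycles on 163: each ℓ→(−1)^(ℓ−1), product (−1)^156 = +1.
Check: (155/163) = +1 by Zolotarev.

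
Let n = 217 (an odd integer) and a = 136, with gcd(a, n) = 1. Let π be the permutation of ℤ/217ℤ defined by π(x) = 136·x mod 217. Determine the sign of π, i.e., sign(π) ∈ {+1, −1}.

Orbit of 8 under x↦136x: [8, 3, 191, 153, 193, 208, 78]… (length divides ord_217(136)).
Cycle type of π: 30×7 + 6 + 1; total 9 cycles.
217 − 9 = 208 transpositions; sign(π) = (−1)^208 = +1.

+1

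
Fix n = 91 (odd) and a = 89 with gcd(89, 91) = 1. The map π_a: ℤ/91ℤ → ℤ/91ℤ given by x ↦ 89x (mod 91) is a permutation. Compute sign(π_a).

+1

Start at x=34: 34 → 23 → 45 → 1 → 89 → 4 → 83 → … (one orbit).
9 cycles of lengths [12, 12, 12, 12, 12, 12, 12, 6, 1].
9 cycles on 91: each ℓ→(−1)^(ℓ−1), product (−1)^82 = +1.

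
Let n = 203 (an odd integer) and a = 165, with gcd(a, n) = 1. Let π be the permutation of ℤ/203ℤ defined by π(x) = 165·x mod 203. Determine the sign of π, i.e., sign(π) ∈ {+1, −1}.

+1

Orbit of 30 under x↦165x: [30, 78, 81, 170, 36, 53, 16]… (length divides ord_203(165)).
Cycle lengths of π_165 on ℤ/203ℤ: [21, 21, 21, 21, 21, 21, 21, 21, 7, 7, 7, 7, 3, 3, 1]; 15 cycles in total.
203 − 15 = 188 transpositions; sign(π) = (−1)^188 = +1.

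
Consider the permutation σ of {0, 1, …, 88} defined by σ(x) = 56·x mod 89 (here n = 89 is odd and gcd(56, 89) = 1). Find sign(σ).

Trace 67: π^k(67) = [67, 14, 72, 27, 88, 33, 68] for k=0..6.
Decompose π into cycles: lengths [88, 1] (2 cycles, including the fixed point 0).
sign(π) = (−1)^{n − #cycles} = (−1)^{89−2} = (−1)^87 = -1.

-1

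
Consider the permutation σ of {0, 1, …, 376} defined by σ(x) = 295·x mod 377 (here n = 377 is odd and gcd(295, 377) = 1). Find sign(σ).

Start at x=204: 204 → 237 → 170 → 9 → 16 → 196 → 139 → … (one orbit).
The orbit structure of x ↦ 295x mod 377: 15 orbits of sizes [42, 42, 42, 42, 42, 42, 42, 42, 14, 14, 3, 3, 3, 3, 1].
Σ(ℓ_i−1) = 377−15 = 362; sign = (−1)^362 = +1.
Via Zolotarev, sign(π_{295}) = (295|377) = +1.

+1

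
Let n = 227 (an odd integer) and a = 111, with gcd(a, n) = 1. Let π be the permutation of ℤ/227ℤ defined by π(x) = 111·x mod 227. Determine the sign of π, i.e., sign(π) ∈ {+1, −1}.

Orbit of 143 under x↦111x: [143, 210, 156, 64, 67, 173, 135]… (length divides ord_227(111)).
Decompose π into cycles: lengths [226, 1] (2 cycles, including the fixed point 0).
n − c = 227 − 2 = 225; sign = (−1)^225 = -1.
Zolotarev: (111|227) = -1, matching the cycle-count sign.

-1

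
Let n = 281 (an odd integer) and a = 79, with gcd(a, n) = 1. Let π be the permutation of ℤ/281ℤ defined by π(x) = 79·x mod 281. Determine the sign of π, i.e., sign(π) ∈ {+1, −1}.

+1

Orbit of 1 under x↦79x: [1, 79, 59, 165, 109, 181, 249]… (length divides ord_281(79)).
41 cycles of lengths [7, 7, 7, 7, 7, 7, 7, 7, 7, 7, 7, 7, 7, 7, 7, 7, 7, 7, 7, 7, 7, 7, 7, 7, 7, 7, 7, 7, 7, 7, 7, 7, 7, 7, 7, 7, 7, 7, 7, 7, 1].
With 41 cycles on 281 points, sign = (−1)^{281−41} = +1.
The Jacobi symbol (79|281) = +1 (Zolotarev) agrees.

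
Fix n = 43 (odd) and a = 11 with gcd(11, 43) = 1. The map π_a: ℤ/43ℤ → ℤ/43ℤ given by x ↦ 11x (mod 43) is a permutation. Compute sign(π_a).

Trace 4: π^k(4) = [4, 1, 11, 35, 41, 21, 16] for k=0..6.
The orbit structure of x ↦ 11x mod 43: 7 orbits of sizes [7, 7, 7, 7, 7, 7, 1].
Σ(ℓ_i−1) = 43−7 = 36; sign = (−1)^36 = +1.

+1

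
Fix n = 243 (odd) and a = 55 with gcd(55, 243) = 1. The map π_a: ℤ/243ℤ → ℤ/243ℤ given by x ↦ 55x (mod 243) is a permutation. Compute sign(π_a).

+1

Orbit of 82 under x↦55x: [82, 136, 190, 1, 55, 109, 163]… (length divides ord_243(55)).
63 cycles of lengths [9, 9, 9, 9, 9, 9, 9, 9, 9, 9, 9, 9, 9, 9, 9, 9, 9, 9, 3, 3, 3, 3, 3, 3, 3, 3, 3, 3, 3, 3, 3, 3, 3, 3, 3, 3, 1, 1, 1, 1, 1, 1, 1, 1, 1, 1, 1, 1, 1, 1, 1, 1, 1, 1, 1, 1, 1, 1, 1, 1, 1, 1, 1].
Σ(ℓ_i−1) = 243−63 = 180; sign = (−1)^180 = +1.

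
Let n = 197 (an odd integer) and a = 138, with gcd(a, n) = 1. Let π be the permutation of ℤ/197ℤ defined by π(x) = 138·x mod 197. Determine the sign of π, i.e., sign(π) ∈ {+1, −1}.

+1

Orbit of 191 under x↦138x: [191, 157, 193, 39, 63, 26, 42]… (length divides ord_197(138)).
3 cycles of lengths [98, 98, 1].
sign(π) = (−1)^{n − #cycles} = (−1)^{197−3} = (−1)^194 = +1.
Via Zolotarev, sign(π_{138}) = (138|197) = +1.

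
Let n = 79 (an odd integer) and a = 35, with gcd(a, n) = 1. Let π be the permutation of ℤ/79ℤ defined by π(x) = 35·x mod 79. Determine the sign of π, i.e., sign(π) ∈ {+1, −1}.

Orbit of 61 under x↦35x: [61, 2, 70, 1, 35, 40, 57]… (length divides ord_79(35)).
Cycle type of π: 78 + 1; total 2 cycles.
sign(π) = (−1)^{n − #cycles} = (−1)^{79−2} = (−1)^77 = -1.
Zolotarev: (35|79) = -1, matching the cycle-count sign.

-1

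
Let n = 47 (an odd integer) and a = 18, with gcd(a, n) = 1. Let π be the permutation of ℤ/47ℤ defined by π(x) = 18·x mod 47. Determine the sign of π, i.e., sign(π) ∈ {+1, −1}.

+1

Start at x=17: 17 → 24 → 9 → 21 → 2 → 36 → 37 → … (one orbit).
The orbit structure of x ↦ 18x mod 47: 3 orbits of sizes [23, 23, 1].
47 − 3 = 44 transpositions; sign(π) = (−1)^44 = +1.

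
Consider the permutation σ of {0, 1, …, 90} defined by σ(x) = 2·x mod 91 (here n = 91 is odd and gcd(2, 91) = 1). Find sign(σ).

-1

Trace 74: π^k(74) = [74, 57, 23, 46, 1, 2, 4] for k=0..6.
Decompose π into cycles: lengths [12, 12, 12, 12, 12, 12, 12, 3, 3, 1] (10 cycles, including the fixed point 0).
91 − 10 = 81 transpositions; sign(π) = (−1)^81 = -1.
Check: (2/91) = -1 by Zolotarev.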